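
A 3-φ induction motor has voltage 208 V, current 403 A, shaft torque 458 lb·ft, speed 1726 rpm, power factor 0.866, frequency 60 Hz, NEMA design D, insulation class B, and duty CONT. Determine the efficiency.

89.3 %

τ = 458 lb·ft × 1.356 = 621 N·m
ω = 2π × 1726/60 = 180.7 rad/s; P_out = τω = 621 × 180.7 = 112215 W
P_in = √3·V_L·I_L·cosφ = 1.732 × 208 × 403 × 0.866 = 125729 W
η = P_out / P_in = 112215 / 125729 = 0.893 = 89.3%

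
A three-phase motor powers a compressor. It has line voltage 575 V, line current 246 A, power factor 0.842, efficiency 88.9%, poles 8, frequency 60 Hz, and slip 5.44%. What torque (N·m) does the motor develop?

2060 N·m

P_in = √3·V·I·cosφ = 1.732 × 575 × 246 × 0.842 = 206283 W
P_out = η·P_in = 0.889 × 206283 = 183386 W
n_s = 120×60/8 = 900 rpm; n = 900×(1−0.0544) = 851 rpm
ω = 2π×851/60 = 89.12 rad/s
τ = P_out/ω = 183386/89.12 = 2060 N·m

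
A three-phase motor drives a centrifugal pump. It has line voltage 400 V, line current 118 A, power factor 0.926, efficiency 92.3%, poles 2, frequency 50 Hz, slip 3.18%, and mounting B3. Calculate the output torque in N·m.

P_in = √3·V·I·cosφ = 1.732 × 400 × 118 × 0.926 = 75701 W
P_out = η·P_in = 0.923 × 75701 = 69872 W
n_s = 120×50/2 = 3000 rpm; n = 3000×(1−0.0318) = 2905 rpm
ω = 2π×2905/60 = 304.2 rad/s
τ = P_out/ω = 69872/304.2 = 230 N·m

230 N·m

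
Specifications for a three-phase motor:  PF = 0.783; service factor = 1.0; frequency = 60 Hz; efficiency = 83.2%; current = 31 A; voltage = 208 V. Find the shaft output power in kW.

P_in = √3·V·I·cosφ = 1.732 × 208 × 31 × 0.783 = 8744 W
P_out = η·P_in = 0.832 × 8744 = 7275 W

7.28 kW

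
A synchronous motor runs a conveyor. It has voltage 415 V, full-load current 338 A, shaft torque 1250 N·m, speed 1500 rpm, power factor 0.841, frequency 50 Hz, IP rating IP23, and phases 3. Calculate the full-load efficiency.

96.1 %

ω = 2π × 1500/60 = 157.1 rad/s; P_out = τω = 1250 × 157.1 = 196375 W
P_in = √3·V_L·I_L·cosφ = 1.732 × 415 × 338 × 0.841 = 204319 W
η = P_out / P_in = 196375 / 204319 = 0.961 = 96.1%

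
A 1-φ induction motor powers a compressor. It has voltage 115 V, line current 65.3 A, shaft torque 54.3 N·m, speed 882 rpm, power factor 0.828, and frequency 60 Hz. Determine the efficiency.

ω = 2π × 882/60 = 92.36 rad/s; P_out = τω = 54.3 × 92.36 = 5015 W
P_in = V·I·cosφ = 115 × 65.3 × 0.828 = 6218 W
η = P_out / P_in = 5015 / 6218 = 0.807 = 80.7%

80.7 %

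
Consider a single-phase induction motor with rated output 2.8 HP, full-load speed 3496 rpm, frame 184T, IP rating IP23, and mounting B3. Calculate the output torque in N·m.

P_out = 2.8 × 746 = 2089 W
ω = 2π × 3496/60 = 366.1 rad/s
τ = P_out/ω = 2089/366.1 = 5.71 N·m

5.71 N·m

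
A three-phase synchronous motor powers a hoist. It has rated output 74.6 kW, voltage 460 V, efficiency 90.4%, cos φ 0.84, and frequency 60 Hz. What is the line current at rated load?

P_out = 74.6 kW = 74600 W
P_in = P_out / η = 74600 / 0.904 = 82522 W
I_L = P_in / (√3·V_L·cosφ) = 82522 / (1.732 × 460 × 0.84) = 123 A

123 A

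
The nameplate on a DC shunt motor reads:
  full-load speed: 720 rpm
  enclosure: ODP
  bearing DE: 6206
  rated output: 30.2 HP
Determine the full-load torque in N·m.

P_out = 30.2 × 746 = 22529 W
ω = 2π × 720/60 = 75.4 rad/s
τ = P_out/ω = 22529/75.4 = 299 N·m

299 N·m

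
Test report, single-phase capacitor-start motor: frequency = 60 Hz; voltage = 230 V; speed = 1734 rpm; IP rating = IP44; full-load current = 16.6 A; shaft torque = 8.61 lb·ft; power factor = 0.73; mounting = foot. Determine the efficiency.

76.1 %

τ = 8.61 lb·ft × 1.356 = 11.68 N·m
ω = 2π × 1734/60 = 181.6 rad/s; P_out = τω = 11.68 × 181.6 = 2121 W
P_in = V·I·cosφ = 230 × 16.6 × 0.73 = 2787 W
η = P_out / P_in = 2121 / 2787 = 0.761 = 76.1%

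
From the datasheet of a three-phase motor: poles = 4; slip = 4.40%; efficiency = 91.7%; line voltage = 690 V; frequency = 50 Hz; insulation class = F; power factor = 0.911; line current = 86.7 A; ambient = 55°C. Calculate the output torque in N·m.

P_in = √3·V·I·cosφ = 1.732 × 690 × 86.7 × 0.911 = 94392 W
P_out = η·P_in = 0.917 × 94392 = 86557 W
n_s = 120×50/4 = 1500 rpm; n = 1500×(1−0.044) = 1434 rpm
ω = 2π×1434/60 = 150.2 rad/s
τ = P_out/ω = 86557/150.2 = 576 N·m

576 N·m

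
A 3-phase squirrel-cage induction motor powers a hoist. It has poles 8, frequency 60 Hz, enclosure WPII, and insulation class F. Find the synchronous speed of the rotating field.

900 rpm

n_s = 120f/p = 120×60/8 = 900 rpm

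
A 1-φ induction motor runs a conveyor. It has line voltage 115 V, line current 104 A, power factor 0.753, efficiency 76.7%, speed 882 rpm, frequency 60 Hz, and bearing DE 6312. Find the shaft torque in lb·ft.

55.2 lb·ft

P_in = V·I·cosφ = 115 × 104 × 0.753 = 9006 W
P_out = η·P_in = 0.767 × 9006 = 6908 W
n = 882 rpm
ω = 2π×882/60 = 92.36 rad/s
τ = P_out/ω = 6908/92.36 = 74.79 N·m
In lb·ft: 74.79/1.356 = 55.2 lb·ft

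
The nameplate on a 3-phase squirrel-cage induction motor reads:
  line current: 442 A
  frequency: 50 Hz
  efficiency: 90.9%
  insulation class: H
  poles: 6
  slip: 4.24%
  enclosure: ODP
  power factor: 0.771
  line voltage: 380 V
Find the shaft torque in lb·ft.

1500 lb·ft

P_in = √3·V·I·cosφ = 1.732 × 380 × 442 × 0.771 = 224289 W
P_out = η·P_in = 0.909 × 224289 = 203879 W
n_s = 120×50/6 = 1000 rpm; n = 1000×(1−0.0424) = 958 rpm
ω = 2π×958/60 = 100.3 rad/s
τ = P_out/ω = 203879/100.3 = 2033 N·m
In lb·ft: 2033/1.356 = 1500 lb·ft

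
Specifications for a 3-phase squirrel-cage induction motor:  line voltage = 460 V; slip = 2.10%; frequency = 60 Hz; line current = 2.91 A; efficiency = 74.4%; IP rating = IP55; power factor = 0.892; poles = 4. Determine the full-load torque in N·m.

8.34 N·m

P_in = √3·V·I·cosφ = 1.732 × 460 × 2.91 × 0.892 = 2068 W
P_out = η·P_in = 0.744 × 2068 = 1539 W
n_s = 120×60/4 = 1800 rpm; n = 1800×(1−0.021) = 1762 rpm
ω = 2π×1762/60 = 184.5 rad/s
τ = P_out/ω = 1539/184.5 = 8.34 N·m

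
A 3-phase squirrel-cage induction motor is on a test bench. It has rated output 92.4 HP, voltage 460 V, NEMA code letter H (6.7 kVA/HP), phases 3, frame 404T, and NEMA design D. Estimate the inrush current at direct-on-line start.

777 A

S_LR = 6.7 × 92.4 = 619.08 kVA
I_LR = S_LR/(√3·V_L) = 619080/(1.732×460) = 777 A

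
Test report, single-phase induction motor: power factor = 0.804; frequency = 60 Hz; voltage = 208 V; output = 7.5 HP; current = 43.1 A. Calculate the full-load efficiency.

P_out = 7.5 × 746 = 5595 W
P_in = V·I·cosφ = 208 × 43.1 × 0.804 = 7208 W
η = P_out / P_in = 5595 / 7208 = 0.776 = 77.6%

77.6 %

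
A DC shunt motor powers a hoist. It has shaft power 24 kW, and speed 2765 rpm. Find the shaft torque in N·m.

ω = 2π × 2765/60 = 289.6 rad/s
τ = P/ω = 24000/289.6 = 82.9 N·m

82.9 N·m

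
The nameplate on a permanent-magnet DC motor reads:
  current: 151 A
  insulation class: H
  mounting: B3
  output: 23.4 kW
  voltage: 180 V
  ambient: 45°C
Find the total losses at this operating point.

P_in = V·I = 180×151 = 27180 W
P_out = 23400 W
Losses = P_in − P_out = 27180 − 23400 = 3780 W

3.78 kW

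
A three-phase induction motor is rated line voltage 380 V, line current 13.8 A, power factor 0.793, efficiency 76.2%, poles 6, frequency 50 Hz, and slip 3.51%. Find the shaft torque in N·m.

54.3 N·m

P_in = √3·V·I·cosφ = 1.732 × 380 × 13.8 × 0.793 = 7203 W
P_out = η·P_in = 0.762 × 7203 = 5489 W
n_s = 120×50/6 = 1000 rpm; n = 1000×(1−0.0351) = 965 rpm
ω = 2π×965/60 = 101.1 rad/s
τ = P_out/ω = 5489/101.1 = 54.3 N·m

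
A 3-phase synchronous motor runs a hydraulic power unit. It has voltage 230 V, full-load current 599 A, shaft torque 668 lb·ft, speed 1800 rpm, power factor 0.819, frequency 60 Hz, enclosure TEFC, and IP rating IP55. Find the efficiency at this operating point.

87.4 %

τ = 668 lb·ft × 1.356 = 905.8 N·m
ω = 2π × 1800/60 = 188.5 rad/s; P_out = τω = 905.8 × 188.5 = 170743 W
P_in = √3·V_L·I_L·cosφ = 1.732 × 230 × 599 × 0.819 = 195428 W
η = P_out / P_in = 170743 / 195428 = 0.874 = 87.4%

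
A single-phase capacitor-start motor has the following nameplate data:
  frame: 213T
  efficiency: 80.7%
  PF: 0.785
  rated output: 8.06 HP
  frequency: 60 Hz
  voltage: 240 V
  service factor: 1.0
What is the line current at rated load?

39.5 A

P_out = 8.06 × 746 = 6013 W
P_in = P_out / η = 6013 / 0.807 = 7451 W
I = P_in / (V·cosφ) = 7451 / (240 × 0.785) = 39.5 A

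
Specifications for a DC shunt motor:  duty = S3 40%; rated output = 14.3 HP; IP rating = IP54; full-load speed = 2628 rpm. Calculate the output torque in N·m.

P_out = 14.3 × 746 = 10668 W
ω = 2π × 2628/60 = 275.2 rad/s
τ = P_out/ω = 10668/275.2 = 38.8 N·m

38.8 N·m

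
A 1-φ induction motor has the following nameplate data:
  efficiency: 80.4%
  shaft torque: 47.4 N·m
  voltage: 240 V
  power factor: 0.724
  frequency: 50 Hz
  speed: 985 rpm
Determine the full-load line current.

35 A

ω = 2π×985/60 = 103.1 rad/s; P_out = τω = 47.4 × 103.1 = 4887 W
P_in = P_out / η = 4887 / 0.804 = 6078 W
I = P_in / (V·cosφ) = 6078 / (240 × 0.724) = 35 A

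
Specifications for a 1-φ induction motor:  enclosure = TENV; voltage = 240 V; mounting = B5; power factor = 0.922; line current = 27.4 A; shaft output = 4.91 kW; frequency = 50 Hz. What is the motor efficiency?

81.0 %

P_out = 4.91 kW = 4910 W
P_in = V·I·cosφ = 240 × 27.4 × 0.922 = 6063 W
η = P_out / P_in = 4910 / 6063 = 0.810 = 81.0%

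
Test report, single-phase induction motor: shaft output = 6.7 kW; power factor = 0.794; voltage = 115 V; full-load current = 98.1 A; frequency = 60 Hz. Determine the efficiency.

P_out = 6.7 kW = 6700 W
P_in = V·I·cosφ = 115 × 98.1 × 0.794 = 8958 W
η = P_out / P_in = 6700 / 8958 = 0.748 = 74.8%

74.8 %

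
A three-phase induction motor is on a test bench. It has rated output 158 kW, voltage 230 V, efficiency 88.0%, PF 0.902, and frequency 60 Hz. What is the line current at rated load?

500 A

P_out = 158 kW = 158000 W
P_in = P_out / η = 158000 / 0.880 = 179545 W
I_L = P_in / (√3·V_L·cosφ) = 179545 / (1.732 × 230 × 0.902) = 500 A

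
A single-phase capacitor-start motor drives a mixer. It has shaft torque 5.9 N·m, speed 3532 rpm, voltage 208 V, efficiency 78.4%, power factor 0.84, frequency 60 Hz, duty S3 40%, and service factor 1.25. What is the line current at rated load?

ω = 2π×3532/60 = 369.9 rad/s; P_out = τω = 5.9 × 369.9 = 2182 W
P_in = P_out / η = 2182 / 0.784 = 2783 W
I = P_in / (V·cosφ) = 2783 / (208 × 0.84) = 15.9 A

15.9 A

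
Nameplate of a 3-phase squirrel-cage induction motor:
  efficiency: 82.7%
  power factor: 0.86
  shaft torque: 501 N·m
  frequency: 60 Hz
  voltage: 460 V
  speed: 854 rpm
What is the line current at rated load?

ω = 2π×854/60 = 89.43 rad/s; P_out = τω = 501 × 89.43 = 44804 W
P_in = P_out / η = 44804 / 0.827 = 54177 W
I_L = P_in / (√3·V_L·cosφ) = 54177 / (1.732 × 460 × 0.86) = 79.1 A

79.1 A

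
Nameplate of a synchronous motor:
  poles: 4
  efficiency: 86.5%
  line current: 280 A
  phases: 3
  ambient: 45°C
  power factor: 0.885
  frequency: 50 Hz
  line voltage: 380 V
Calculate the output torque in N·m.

P_in = √3·V·I·cosφ = 1.732 × 380 × 280 × 0.885 = 163092 W
P_out = η·P_in = 0.865 × 163092 = 141075 W
n = n_s = 120×50/4 = 1500 rpm (synchronous)
ω = 2π×1500/60 = 157.1 rad/s
τ = P_out/ω = 141075/157.1 = 898 N·m

898 N·m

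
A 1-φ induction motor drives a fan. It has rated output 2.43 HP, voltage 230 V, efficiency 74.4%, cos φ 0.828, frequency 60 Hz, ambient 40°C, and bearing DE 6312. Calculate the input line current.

P_out = 2.43 × 746 = 1813 W
P_in = P_out / η = 1813 / 0.744 = 2437 W
I = P_in / (V·cosφ) = 2437 / (230 × 0.828) = 12.8 A

12.8 A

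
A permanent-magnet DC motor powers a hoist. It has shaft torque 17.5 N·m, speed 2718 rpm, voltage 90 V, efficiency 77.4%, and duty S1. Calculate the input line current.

ω = 2π×2718/60 = 284.6 rad/s; P_out = τω = 17.5 × 284.6 = 4981 W
P_in = P_out / η = 4981 / 0.774 = 6435 W
I = P_in / V = 6435 / 90 = 71.5 A

71.5 A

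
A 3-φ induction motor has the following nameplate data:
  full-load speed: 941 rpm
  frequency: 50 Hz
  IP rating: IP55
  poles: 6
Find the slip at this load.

5.90 %

n_s = 120f/p = 120×50/6 = 1000 rpm
s = (n_s − n)/n_s = (1000 − 941)/1000 = 0.0590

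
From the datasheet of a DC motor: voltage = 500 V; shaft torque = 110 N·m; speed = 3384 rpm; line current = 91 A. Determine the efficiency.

ω = 2π × 3384/60 = 354.4 rad/s; P_out = τω = 110 × 354.4 = 38984 W
P_in = V·I = 500 × 91 = 45500 W
η = P_out / P_in = 38984 / 45500 = 0.857 = 85.7%

85.7 %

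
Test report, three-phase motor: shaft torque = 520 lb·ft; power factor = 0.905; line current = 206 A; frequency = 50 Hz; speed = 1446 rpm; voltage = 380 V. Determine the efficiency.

87.0 %

τ = 520 lb·ft × 1.356 = 705.1 N·m
ω = 2π × 1446/60 = 151.4 rad/s; P_out = τω = 705.1 × 151.4 = 106752 W
P_in = √3·V_L·I_L·cosφ = 1.732 × 380 × 206 × 0.905 = 122701 W
η = P_out / P_in = 106752 / 122701 = 0.870 = 87.0%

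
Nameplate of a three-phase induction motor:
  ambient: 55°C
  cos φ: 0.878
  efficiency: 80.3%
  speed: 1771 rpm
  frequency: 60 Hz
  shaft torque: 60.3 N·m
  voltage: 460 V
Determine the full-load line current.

ω = 2π×1771/60 = 185.5 rad/s; P_out = τω = 60.3 × 185.5 = 11186 W
P_in = P_out / η = 11186 / 0.803 = 13930 W
I_L = P_in / (√3·V_L·cosφ) = 13930 / (1.732 × 460 × 0.878) = 19.9 A

19.9 A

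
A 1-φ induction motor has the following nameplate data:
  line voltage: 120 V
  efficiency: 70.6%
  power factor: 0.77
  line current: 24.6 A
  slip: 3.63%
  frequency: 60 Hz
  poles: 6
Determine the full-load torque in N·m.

P_in = V·I·cosφ = 120 × 24.6 × 0.77 = 2273 W
P_out = η·P_in = 0.706 × 2273 = 1605 W
n_s = 120×60/6 = 1200 rpm; n = 1200×(1−0.0363) = 1156 rpm
ω = 2π×1156/60 = 121.1 rad/s
τ = P_out/ω = 1605/121.1 = 13.3 N·m

13.3 N·m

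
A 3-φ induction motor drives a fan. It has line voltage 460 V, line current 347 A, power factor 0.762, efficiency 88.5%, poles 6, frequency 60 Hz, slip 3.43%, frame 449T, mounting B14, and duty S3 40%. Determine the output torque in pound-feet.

P_in = √3·V·I·cosφ = 1.732 × 460 × 347 × 0.762 = 210664 W
P_out = η·P_in = 0.885 × 210664 = 186438 W
n_s = 120×60/6 = 1200 rpm; n = 1200×(1−0.0343) = 1159 rpm
ω = 2π×1159/60 = 121.4 rad/s
τ = P_out/ω = 186438/121.4 = 1536 N·m
In lb·ft: 1536/1.356 = 1130 lb·ft

1130 lb·ft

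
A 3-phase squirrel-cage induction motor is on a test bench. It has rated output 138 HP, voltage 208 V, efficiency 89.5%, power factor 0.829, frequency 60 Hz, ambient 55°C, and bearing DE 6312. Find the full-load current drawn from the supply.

P_out = 138 × 746 = 102948 W
P_in = P_out / η = 102948 / 0.895 = 115026 W
I_L = P_in / (√3·V_L·cosφ) = 115026 / (1.732 × 208 × 0.829) = 385 A

385 A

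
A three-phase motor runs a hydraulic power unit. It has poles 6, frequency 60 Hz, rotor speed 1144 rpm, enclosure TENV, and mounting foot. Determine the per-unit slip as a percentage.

n_s = 120f/p = 120×60/6 = 1200 rpm
s = (n_s − n)/n_s = (1200 − 1144)/1200 = 0.0467

4.67 %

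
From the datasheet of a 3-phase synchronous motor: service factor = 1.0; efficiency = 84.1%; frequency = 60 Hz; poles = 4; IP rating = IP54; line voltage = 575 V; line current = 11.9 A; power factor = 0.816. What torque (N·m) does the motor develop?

P_in = √3·V·I·cosφ = 1.732 × 575 × 11.9 × 0.816 = 9671 W
P_out = η·P_in = 0.841 × 9671 = 8133 W
n = n_s = 120×60/4 = 1800 rpm (synchronous)
ω = 2π×1800/60 = 188.5 rad/s
τ = P_out/ω = 8133/188.5 = 43.1 N·m

43.1 N·m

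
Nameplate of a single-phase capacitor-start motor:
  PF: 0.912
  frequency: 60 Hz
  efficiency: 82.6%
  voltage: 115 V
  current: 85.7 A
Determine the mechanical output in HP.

P_in = V·I·cosφ = 115 × 85.7 × 0.912 = 8988 W
P_out = η·P_in = 0.826 × 8988 = 7424 W
= 7424/746 = 9.95 HP

9.95 HP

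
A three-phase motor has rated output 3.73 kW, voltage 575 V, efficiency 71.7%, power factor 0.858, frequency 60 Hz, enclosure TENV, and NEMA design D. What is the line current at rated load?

P_out = 3.73 kW = 3730 W
P_in = P_out / η = 3730 / 0.717 = 5202 W
I_L = P_in / (√3·V_L·cosφ) = 5202 / (1.732 × 575 × 0.858) = 6.09 A

6.09 A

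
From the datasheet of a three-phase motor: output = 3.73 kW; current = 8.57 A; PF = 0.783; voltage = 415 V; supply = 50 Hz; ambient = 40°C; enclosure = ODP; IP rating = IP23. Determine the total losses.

1.09 kW

P_in = √3·V·I·cosφ = 1.732×415×8.57×0.783 = 4823 W
P_out = 3730 W
Losses = P_in − P_out = 4823 − 3730 = 1093 W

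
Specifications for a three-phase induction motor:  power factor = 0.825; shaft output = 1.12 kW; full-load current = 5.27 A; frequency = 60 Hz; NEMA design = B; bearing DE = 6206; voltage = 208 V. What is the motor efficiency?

P_out = 1.12 kW = 1120 W
P_in = √3·V_L·I_L·cosφ = 1.732 × 208 × 5.27 × 0.825 = 1566 W
η = P_out / P_in = 1120 / 1566 = 0.715 = 71.5%

71.5 %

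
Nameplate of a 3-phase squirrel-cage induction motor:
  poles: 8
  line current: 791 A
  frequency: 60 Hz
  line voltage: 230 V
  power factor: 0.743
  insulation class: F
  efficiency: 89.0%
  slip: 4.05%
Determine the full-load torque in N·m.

P_in = √3·V·I·cosφ = 1.732 × 230 × 791 × 0.743 = 234121 W
P_out = η·P_in = 0.89 × 234121 = 208368 W
n_s = 120×60/8 = 900 rpm; n = 900×(1−0.0405) = 864 rpm
ω = 2π×864/60 = 90.48 rad/s
τ = P_out/ω = 208368/90.48 = 2300 N·m

2300 N·m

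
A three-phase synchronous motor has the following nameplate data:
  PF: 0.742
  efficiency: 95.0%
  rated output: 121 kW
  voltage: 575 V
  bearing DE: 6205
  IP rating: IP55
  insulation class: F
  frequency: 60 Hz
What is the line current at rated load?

P_out = 121 kW = 121000 W
P_in = P_out / η = 121000 / 0.950 = 127368 W
I_L = P_in / (√3·V_L·cosφ) = 127368 / (1.732 × 575 × 0.742) = 172 A

172 A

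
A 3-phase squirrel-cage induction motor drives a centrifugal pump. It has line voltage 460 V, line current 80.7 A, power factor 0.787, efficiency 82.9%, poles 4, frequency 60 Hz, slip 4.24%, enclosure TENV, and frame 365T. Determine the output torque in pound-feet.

171 lb·ft

P_in = √3·V·I·cosφ = 1.732 × 460 × 80.7 × 0.787 = 50600 W
P_out = η·P_in = 0.829 × 50600 = 41947 W
n_s = 120×60/4 = 1800 rpm; n = 1800×(1−0.0424) = 1724 rpm
ω = 2π×1724/60 = 180.5 rad/s
τ = P_out/ω = 41947/180.5 = 232.4 N·m
In lb·ft: 232.4/1.356 = 171 lb·ft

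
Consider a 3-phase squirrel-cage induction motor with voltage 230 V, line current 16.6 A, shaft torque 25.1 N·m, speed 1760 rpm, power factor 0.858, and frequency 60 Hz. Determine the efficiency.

81.5 %

ω = 2π × 1760/60 = 184.3 rad/s; P_out = τω = 25.1 × 184.3 = 4626 W
P_in = √3·V_L·I_L·cosφ = 1.732 × 230 × 16.6 × 0.858 = 5674 W
η = P_out / P_in = 4626 / 5674 = 0.815 = 81.5%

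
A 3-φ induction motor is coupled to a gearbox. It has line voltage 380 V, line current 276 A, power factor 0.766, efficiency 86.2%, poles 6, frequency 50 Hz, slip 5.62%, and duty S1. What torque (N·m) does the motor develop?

P_in = √3·V·I·cosφ = 1.732 × 380 × 276 × 0.766 = 139146 W
P_out = η·P_in = 0.862 × 139146 = 119944 W
n_s = 120×50/6 = 1000 rpm; n = 1000×(1−0.0562) = 944 rpm
ω = 2π×944/60 = 98.86 rad/s
τ = P_out/ω = 119944/98.86 = 1210 N·m

1210 N·m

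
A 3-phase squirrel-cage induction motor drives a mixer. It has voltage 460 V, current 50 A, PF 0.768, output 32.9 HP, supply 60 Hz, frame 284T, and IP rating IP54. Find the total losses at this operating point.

6.05 kW

P_in = √3·V·I·cosφ = 1.732×460×50×0.768 = 30594 W
P_out = 32.9×746 = 24543 W
Losses = P_in − P_out = 30594 − 24543 = 6051 W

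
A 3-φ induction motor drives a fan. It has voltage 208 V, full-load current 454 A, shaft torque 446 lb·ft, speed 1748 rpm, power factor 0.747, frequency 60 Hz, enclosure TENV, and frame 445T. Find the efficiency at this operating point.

τ = 446 lb·ft × 1.356 = 604.8 N·m
ω = 2π × 1748/60 = 183.1 rad/s; P_out = τω = 604.8 × 183.1 = 110739 W
P_in = √3·V_L·I_L·cosφ = 1.732 × 208 × 454 × 0.747 = 122176 W
η = P_out / P_in = 110739 / 122176 = 0.906 = 90.6%

90.6 %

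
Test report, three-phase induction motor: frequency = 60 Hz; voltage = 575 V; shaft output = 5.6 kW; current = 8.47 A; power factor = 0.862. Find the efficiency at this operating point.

77.0 %

P_out = 5.6 kW = 5600 W
P_in = √3·V_L·I_L·cosφ = 1.732 × 575 × 8.47 × 0.862 = 7271 W
η = P_out / P_in = 5600 / 7271 = 0.770 = 77.0%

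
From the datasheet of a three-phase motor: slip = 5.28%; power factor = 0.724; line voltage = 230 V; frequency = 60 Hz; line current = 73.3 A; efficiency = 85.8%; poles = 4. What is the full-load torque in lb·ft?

74.9 lb·ft

P_in = √3·V·I·cosφ = 1.732 × 230 × 73.3 × 0.724 = 21141 W
P_out = η·P_in = 0.858 × 21141 = 18139 W
n_s = 120×60/4 = 1800 rpm; n = 1800×(1−0.0528) = 1705 rpm
ω = 2π×1705/60 = 178.5 rad/s
τ = P_out/ω = 18139/178.5 = 101.6 N·m
In lb·ft: 101.6/1.356 = 74.9 lb·ft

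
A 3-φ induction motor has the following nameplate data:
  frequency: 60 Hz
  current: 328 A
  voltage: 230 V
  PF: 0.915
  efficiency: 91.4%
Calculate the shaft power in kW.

109 kW

P_in = √3·V·I·cosφ = 1.732 × 230 × 328 × 0.915 = 119556 W
P_out = η·P_in = 0.914 × 119556 = 109274 W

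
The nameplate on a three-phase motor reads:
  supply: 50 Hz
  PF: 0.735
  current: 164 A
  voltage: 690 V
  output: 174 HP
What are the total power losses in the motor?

14.3 kW

P_in = √3·V·I·cosφ = 1.732×690×164×0.735 = 144055 W
P_out = 174×746 = 129804 W
Losses = P_in − P_out = 144055 − 129804 = 14251 W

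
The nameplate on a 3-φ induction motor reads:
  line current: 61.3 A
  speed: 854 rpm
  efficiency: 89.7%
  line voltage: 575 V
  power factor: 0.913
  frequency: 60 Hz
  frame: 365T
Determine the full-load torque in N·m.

P_in = √3·V·I·cosφ = 1.732 × 575 × 61.3 × 0.913 = 55737 W
P_out = η·P_in = 0.897 × 55737 = 49996 W
n = 854 rpm
ω = 2π×854/60 = 89.43 rad/s
τ = P_out/ω = 49996/89.43 = 559 N·m

559 N·m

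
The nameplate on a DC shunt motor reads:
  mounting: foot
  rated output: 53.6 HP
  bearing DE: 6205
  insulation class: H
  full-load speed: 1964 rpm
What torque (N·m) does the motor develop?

194 N·m

P_out = 53.6 × 746 = 39986 W
ω = 2π × 1964/60 = 205.7 rad/s
τ = P_out/ω = 39986/205.7 = 194 N·m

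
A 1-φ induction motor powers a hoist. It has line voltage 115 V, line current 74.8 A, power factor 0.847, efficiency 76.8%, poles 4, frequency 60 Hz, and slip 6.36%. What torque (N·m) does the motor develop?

31.7 N·m

P_in = V·I·cosφ = 115 × 74.8 × 0.847 = 7286 W
P_out = η·P_in = 0.768 × 7286 = 5596 W
n_s = 120×60/4 = 1800 rpm; n = 1800×(1−0.0636) = 1686 rpm
ω = 2π×1686/60 = 176.6 rad/s
τ = P_out/ω = 5596/176.6 = 31.7 N·m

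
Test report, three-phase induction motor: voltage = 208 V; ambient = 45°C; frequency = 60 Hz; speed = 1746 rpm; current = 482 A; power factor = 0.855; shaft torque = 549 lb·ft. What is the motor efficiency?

τ = 549 lb·ft × 1.356 = 744.4 N·m
ω = 2π × 1746/60 = 182.8 rad/s; P_out = τω = 744.4 × 182.8 = 136076 W
P_in = √3·V_L·I_L·cosφ = 1.732 × 208 × 482 × 0.855 = 148465 W
η = P_out / P_in = 136076 / 148465 = 0.917 = 91.7%

91.7 %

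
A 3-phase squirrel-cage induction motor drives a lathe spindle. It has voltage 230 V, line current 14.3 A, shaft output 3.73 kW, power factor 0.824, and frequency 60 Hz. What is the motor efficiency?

P_out = 3.73 kW = 3730 W
P_in = √3·V_L·I_L·cosφ = 1.732 × 230 × 14.3 × 0.824 = 4694 W
η = P_out / P_in = 3730 / 4694 = 0.795 = 79.5%

79.5 %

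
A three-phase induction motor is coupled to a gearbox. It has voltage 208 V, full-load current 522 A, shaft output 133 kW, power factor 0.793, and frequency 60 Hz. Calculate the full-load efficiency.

89.2 %

P_out = 133 kW = 133000 W
P_in = √3·V_L·I_L·cosφ = 1.732 × 208 × 522 × 0.793 = 149127 W
η = P_out / P_in = 133000 / 149127 = 0.892 = 89.2%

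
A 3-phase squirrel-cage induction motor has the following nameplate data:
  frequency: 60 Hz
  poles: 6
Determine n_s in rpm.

1200 rpm

n_s = 120f/p = 120×60/6 = 1200 rpm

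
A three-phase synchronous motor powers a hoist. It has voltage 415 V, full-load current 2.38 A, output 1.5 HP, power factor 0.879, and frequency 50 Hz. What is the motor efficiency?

P_out = 1.5 × 746 = 1119 W
P_in = √3·V_L·I_L·cosφ = 1.732 × 415 × 2.38 × 0.879 = 1504 W
η = P_out / P_in = 1119 / 1504 = 0.744 = 74.4%

74.4 %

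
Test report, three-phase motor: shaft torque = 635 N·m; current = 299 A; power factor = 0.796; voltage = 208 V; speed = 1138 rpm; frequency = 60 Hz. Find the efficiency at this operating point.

ω = 2π × 1138/60 = 119.2 rad/s; P_out = τω = 635 × 119.2 = 75692 W
P_in = √3·V_L·I_L·cosφ = 1.732 × 208 × 299 × 0.796 = 85742 W
η = P_out / P_in = 75692 / 85742 = 0.883 = 88.3%

88.3 %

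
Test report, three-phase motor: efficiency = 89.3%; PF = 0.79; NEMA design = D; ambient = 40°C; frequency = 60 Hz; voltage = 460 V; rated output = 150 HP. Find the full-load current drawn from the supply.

199 A

P_out = 150 × 746 = 111900 W
P_in = P_out / η = 111900 / 0.893 = 125308 W
I_L = P_in / (√3·V_L·cosφ) = 125308 / (1.732 × 460 × 0.79) = 199 A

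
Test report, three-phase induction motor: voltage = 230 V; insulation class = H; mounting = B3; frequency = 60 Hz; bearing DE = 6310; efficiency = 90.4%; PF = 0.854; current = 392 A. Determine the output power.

121 kW

P_in = √3·V·I·cosφ = 1.732 × 230 × 392 × 0.854 = 133358 W
P_out = η·P_in = 0.904 × 133358 = 120556 W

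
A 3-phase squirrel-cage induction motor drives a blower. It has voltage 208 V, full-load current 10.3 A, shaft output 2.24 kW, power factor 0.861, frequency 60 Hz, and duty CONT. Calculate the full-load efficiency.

P_out = 2.24 kW = 2240 W
P_in = √3·V_L·I_L·cosφ = 1.732 × 208 × 10.3 × 0.861 = 3195 W
η = P_out / P_in = 2240 / 3195 = 0.701 = 70.1%

70.1 %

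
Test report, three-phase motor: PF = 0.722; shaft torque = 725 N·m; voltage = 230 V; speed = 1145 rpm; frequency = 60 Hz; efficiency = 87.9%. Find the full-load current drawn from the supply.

344 A

ω = 2π×1145/60 = 119.9 rad/s; P_out = τω = 725 × 119.9 = 86928 W
P_in = P_out / η = 86928 / 0.879 = 98894 W
I_L = P_in / (√3·V_L·cosφ) = 98894 / (1.732 × 230 × 0.722) = 344 A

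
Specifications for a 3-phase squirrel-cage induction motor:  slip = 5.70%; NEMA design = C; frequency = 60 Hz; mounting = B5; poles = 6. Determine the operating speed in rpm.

n_s = 120f/p = 120×60/6 = 1200 rpm
n = n_s(1 − s) = 1200 × (1 − 0.057) = 1132 rpm

1132 rpm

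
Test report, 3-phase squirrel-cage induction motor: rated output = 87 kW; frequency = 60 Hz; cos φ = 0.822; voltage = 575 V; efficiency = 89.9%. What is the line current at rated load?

118 A

P_out = 87 kW = 87000 W
P_in = P_out / η = 87000 / 0.899 = 96774 W
I_L = P_in / (√3·V_L·cosφ) = 96774 / (1.732 × 575 × 0.822) = 118 A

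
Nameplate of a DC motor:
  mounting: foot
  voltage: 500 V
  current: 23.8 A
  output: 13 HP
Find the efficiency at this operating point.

P_out = 13 × 746 = 9698 W
P_in = V·I = 500 × 23.8 = 11900 W
η = P_out / P_in = 9698 / 11900 = 0.815 = 81.5%

81.5 %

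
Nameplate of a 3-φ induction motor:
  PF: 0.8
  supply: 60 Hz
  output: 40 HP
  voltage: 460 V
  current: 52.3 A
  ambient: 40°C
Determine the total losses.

3500 W

P_in = √3·V·I·cosφ = 1.732×460×52.3×0.8 = 33335 W
P_out = 40×746 = 29840 W
Losses = P_in − P_out = 33335 − 29840 = 3495 W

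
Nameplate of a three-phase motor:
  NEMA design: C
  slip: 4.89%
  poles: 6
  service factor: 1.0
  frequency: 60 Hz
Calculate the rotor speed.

1141 rpm

n_s = 120f/p = 120×60/6 = 1200 rpm
n = n_s(1 − s) = 1200 × (1 − 0.0489) = 1141 rpm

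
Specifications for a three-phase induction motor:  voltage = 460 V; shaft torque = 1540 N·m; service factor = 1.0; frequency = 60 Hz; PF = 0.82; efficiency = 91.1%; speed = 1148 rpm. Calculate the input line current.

ω = 2π×1148/60 = 120.2 rad/s; P_out = τω = 1540 × 120.2 = 185108 W
P_in = P_out / η = 185108 / 0.911 = 203192 W
I_L = P_in / (√3·V_L·cosφ) = 203192 / (1.732 × 460 × 0.82) = 311 A

311 A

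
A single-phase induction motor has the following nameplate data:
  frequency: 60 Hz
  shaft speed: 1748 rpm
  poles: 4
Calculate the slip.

n_s = 120f/p = 120×60/4 = 1800 rpm
s = (n_s − n)/n_s = (1800 − 1748)/1800 = 0.0289

2.89 %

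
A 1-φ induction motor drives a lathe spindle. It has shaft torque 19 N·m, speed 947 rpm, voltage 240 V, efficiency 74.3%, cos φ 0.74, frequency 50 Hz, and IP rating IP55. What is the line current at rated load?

14.3 A

ω = 2π×947/60 = 99.17 rad/s; P_out = τω = 19 × 99.17 = 1884 W
P_in = P_out / η = 1884 / 0.743 = 2536 W
I = P_in / (V·cosφ) = 2536 / (240 × 0.74) = 14.3 A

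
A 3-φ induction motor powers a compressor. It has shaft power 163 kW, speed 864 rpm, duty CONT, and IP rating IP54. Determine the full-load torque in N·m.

ω = 2π × 864/60 = 90.48 rad/s
τ = P/ω = 163000/90.48 = 1800 N·m

1800 N·m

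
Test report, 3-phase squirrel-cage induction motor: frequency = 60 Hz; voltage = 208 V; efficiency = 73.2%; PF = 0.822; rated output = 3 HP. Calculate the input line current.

10.3 A

P_out = 3 × 746 = 2238 W
P_in = P_out / η = 2238 / 0.732 = 3057 W
I_L = P_in / (√3·V_L·cosφ) = 3057 / (1.732 × 208 × 0.822) = 10.3 A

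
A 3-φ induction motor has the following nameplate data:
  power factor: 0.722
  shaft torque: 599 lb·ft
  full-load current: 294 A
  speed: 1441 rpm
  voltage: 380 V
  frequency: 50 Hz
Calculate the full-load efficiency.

τ = 599 lb·ft × 1.356 = 812.2 N·m
ω = 2π × 1441/60 = 150.9 rad/s; P_out = τω = 812.2 × 150.9 = 122561 W
P_in = √3·V_L·I_L·cosφ = 1.732 × 380 × 294 × 0.722 = 139706 W
η = P_out / P_in = 122561 / 139706 = 0.877 = 87.7%

87.7 %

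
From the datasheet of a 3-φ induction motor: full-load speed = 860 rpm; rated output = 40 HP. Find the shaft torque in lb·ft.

244 lb·ft

P_out = 40 × 746 = 29840 W
ω = 2π × 860/60 = 90.06 rad/s
τ = P_out/ω = 29840/90.06 = 331.3 N·m
In lb·ft: 331.3/1.356 = 244 lb·ft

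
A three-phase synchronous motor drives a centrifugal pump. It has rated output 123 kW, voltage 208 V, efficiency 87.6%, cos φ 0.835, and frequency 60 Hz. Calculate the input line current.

467 A

P_out = 123 kW = 123000 W
P_in = P_out / η = 123000 / 0.876 = 140411 W
I_L = P_in / (√3·V_L·cosφ) = 140411 / (1.732 × 208 × 0.835) = 467 A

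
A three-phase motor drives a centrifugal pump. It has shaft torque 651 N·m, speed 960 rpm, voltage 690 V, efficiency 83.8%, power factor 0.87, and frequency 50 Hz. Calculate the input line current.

ω = 2π×960/60 = 100.5 rad/s; P_out = τω = 651 × 100.5 = 65426 W
P_in = P_out / η = 65426 / 0.838 = 78074 W
I_L = P_in / (√3·V_L·cosφ) = 78074 / (1.732 × 690 × 0.87) = 75.1 A

75.1 A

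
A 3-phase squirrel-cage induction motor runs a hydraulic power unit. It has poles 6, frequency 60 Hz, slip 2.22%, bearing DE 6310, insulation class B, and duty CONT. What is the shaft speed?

n_s = 120f/p = 120×60/6 = 1200 rpm
n = n_s(1 − s) = 1200 × (1 − 0.0222) = 1173 rpm

1173 rpm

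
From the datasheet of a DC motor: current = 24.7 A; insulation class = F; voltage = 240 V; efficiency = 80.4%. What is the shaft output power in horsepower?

6.39 HP

P_in = V·I = 240 × 24.7 = 5928 W
P_out = η·P_in = 0.804 × 5928 = 4766 W
= 4766/746 = 6.39 HP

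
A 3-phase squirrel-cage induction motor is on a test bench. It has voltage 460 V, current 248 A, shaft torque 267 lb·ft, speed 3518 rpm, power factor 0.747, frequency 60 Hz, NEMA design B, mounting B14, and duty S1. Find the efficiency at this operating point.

90.4 %

τ = 267 lb·ft × 1.356 = 362.1 N·m
ω = 2π × 3518/60 = 368.4 rad/s; P_out = τω = 362.1 × 368.4 = 133398 W
P_in = √3·V_L·I_L·cosφ = 1.732 × 460 × 248 × 0.747 = 147597 W
η = P_out / P_in = 133398 / 147597 = 0.904 = 90.4%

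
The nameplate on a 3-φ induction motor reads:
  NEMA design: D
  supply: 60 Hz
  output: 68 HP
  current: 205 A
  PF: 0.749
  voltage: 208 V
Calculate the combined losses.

4.59 kW

P_in = √3·V·I·cosφ = 1.732×208×205×0.749 = 55316 W
P_out = 68×746 = 50728 W
Losses = P_in − P_out = 55316 − 50728 = 4588 W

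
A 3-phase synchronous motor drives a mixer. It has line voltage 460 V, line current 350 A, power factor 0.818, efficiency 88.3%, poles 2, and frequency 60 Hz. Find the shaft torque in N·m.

P_in = √3·V·I·cosφ = 1.732 × 460 × 350 × 0.818 = 228101 W
P_out = η·P_in = 0.883 × 228101 = 201413 W
n = n_s = 120×60/2 = 3600 rpm (synchronous)
ω = 2π×3600/60 = 377 rad/s
τ = P_out/ω = 201413/377 = 534 N·m

534 N·m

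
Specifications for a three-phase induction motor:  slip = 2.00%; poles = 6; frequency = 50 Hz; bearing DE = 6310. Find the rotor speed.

n_s = 120f/p = 120×50/6 = 1000 rpm
n = n_s(1 − s) = 1000 × (1 − 0.02) = 980 rpm

980 rpm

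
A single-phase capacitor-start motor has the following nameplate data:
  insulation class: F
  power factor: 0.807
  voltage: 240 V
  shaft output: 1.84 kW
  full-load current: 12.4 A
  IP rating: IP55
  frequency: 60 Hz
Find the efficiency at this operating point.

76.6 %

P_out = 1.84 kW = 1840 W
P_in = V·I·cosφ = 240 × 12.4 × 0.807 = 2402 W
η = P_out / P_in = 1840 / 2402 = 0.766 = 76.6%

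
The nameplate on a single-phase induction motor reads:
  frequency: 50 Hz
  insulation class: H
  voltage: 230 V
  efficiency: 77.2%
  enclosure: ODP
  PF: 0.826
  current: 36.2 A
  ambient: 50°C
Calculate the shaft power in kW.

P_in = V·I·cosφ = 230 × 36.2 × 0.826 = 6877 W
P_out = η·P_in = 0.772 × 6877 = 5309 W

5.31 kW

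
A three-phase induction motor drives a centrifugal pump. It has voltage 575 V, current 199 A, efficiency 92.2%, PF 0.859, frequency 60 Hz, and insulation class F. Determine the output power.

157 kW

P_in = √3·V·I·cosφ = 1.732 × 575 × 199 × 0.859 = 170240 W
P_out = η·P_in = 0.922 × 170240 = 156961 W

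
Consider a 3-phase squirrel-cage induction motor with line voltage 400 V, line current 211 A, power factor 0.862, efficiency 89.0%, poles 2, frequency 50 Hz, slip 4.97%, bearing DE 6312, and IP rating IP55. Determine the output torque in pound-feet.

277 lb·ft

P_in = √3·V·I·cosφ = 1.732 × 400 × 211 × 0.862 = 126008 W
P_out = η·P_in = 0.89 × 126008 = 112147 W
n_s = 120×50/2 = 3000 rpm; n = 3000×(1−0.0497) = 2851 rpm
ω = 2π×2851/60 = 298.6 rad/s
τ = P_out/ω = 112147/298.6 = 375.6 N·m
In lb·ft: 375.6/1.356 = 277 lb·ft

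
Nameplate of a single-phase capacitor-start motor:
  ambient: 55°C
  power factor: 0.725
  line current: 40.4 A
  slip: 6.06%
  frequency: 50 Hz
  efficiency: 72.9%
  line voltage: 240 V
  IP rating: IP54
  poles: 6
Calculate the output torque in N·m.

52.1 N·m

P_in = V·I·cosφ = 240 × 40.4 × 0.725 = 7030 W
P_out = η·P_in = 0.729 × 7030 = 5125 W
n_s = 120×50/6 = 1000 rpm; n = 1000×(1−0.0606) = 939 rpm
ω = 2π×939/60 = 98.33 rad/s
τ = P_out/ω = 5125/98.33 = 52.1 N·m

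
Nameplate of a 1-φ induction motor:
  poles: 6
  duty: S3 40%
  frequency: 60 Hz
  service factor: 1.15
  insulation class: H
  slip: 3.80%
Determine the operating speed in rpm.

n_s = 120f/p = 120×60/6 = 1200 rpm
n = n_s(1 − s) = 1200 × (1 − 0.038) = 1154 rpm

1154 rpm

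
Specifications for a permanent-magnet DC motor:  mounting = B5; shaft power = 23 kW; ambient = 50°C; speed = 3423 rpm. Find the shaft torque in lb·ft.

ω = 2π × 3423/60 = 358.5 rad/s
τ = P/ω = 23000/358.5 = 64.16 N·m
In lb·ft: 64.16/1.356 = 47.3 lb·ft

47.3 lb·ft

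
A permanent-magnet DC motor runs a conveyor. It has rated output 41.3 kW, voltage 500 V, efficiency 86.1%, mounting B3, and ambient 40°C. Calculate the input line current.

P_out = 41.3 kW = 41300 W
P_in = P_out / η = 41300 / 0.861 = 47967 W
I = P_in / V = 47967 / 500 = 95.9 A

95.9 A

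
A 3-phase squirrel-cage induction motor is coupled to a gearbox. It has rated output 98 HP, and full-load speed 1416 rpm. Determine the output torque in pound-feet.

364 lb·ft

P_out = 98 × 746 = 73108 W
ω = 2π × 1416/60 = 148.3 rad/s
τ = P_out/ω = 73108/148.3 = 493 N·m
In lb·ft: 493/1.356 = 364 lb·ft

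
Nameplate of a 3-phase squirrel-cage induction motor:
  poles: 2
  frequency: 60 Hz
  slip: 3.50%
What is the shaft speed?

n_s = 120f/p = 120×60/2 = 3600 rpm
n = n_s(1 − s) = 3600 × (1 − 0.035) = 3474 rpm

3474 rpm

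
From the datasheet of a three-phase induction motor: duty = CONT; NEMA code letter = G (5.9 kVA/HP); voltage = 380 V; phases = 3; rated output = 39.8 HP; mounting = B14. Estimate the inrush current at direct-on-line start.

357 A

S_LR = 5.9 × 39.8 = 234.82 kVA
I_LR = S_LR/(√3·V_L) = 234820/(1.732×380) = 357 A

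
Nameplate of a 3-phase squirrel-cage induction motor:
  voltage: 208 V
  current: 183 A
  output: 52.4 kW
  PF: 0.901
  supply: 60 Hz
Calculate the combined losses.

7000 W

P_in = √3·V·I·cosφ = 1.732×208×183×0.901 = 59400 W
P_out = 52400 W
Losses = P_in − P_out = 59400 − 52400 = 7000 W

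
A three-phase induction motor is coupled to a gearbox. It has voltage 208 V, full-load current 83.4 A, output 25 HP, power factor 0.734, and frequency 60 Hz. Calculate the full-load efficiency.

84.6 %

P_out = 25 × 746 = 18650 W
P_in = √3·V_L·I_L·cosφ = 1.732 × 208 × 83.4 × 0.734 = 22053 W
η = P_out / P_in = 18650 / 22053 = 0.846 = 84.6%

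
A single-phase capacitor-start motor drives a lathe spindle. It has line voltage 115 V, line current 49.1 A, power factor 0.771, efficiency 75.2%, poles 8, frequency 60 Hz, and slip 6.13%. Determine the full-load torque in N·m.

37 N·m

P_in = V·I·cosφ = 115 × 49.1 × 0.771 = 4353 W
P_out = η·P_in = 0.752 × 4353 = 3273 W
n_s = 120×60/8 = 900 rpm; n = 900×(1−0.0613) = 845 rpm
ω = 2π×845/60 = 88.49 rad/s
τ = P_out/ω = 3273/88.49 = 37 N·m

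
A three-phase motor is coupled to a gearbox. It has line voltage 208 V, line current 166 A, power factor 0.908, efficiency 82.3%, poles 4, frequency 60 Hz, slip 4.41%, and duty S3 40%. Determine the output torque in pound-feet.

P_in = √3·V·I·cosφ = 1.732 × 208 × 166 × 0.908 = 54301 W
P_out = η·P_in = 0.823 × 54301 = 44690 W
n_s = 120×60/4 = 1800 rpm; n = 1800×(1−0.0441) = 1721 rpm
ω = 2π×1721/60 = 180.2 rad/s
τ = P_out/ω = 44690/180.2 = 248 N·m
In lb·ft: 248/1.356 = 183 lb·ft

183 lb·ft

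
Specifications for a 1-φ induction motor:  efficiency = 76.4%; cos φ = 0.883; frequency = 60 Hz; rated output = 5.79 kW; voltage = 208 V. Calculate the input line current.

P_out = 5.79 kW = 5790 W
P_in = P_out / η = 5790 / 0.764 = 7579 W
I = P_in / (V·cosφ) = 7579 / (208 × 0.883) = 41.3 A

41.3 A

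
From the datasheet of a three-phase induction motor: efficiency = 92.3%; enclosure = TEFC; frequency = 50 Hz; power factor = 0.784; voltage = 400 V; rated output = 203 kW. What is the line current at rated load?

405 A

P_out = 203 kW = 203000 W
P_in = P_out / η = 203000 / 0.923 = 219935 W
I_L = P_in / (√3·V_L·cosφ) = 219935 / (1.732 × 400 × 0.784) = 405 A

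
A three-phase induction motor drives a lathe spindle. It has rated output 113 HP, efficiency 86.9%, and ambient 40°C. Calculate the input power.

97 kW

P_out = 113 × 746 = 84298 W
P_in = P_out/η = 84298/0.869 = 97006 W = 97 kW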